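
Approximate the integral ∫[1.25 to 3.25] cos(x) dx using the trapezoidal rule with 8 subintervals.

f(x) = cos(x)
a = 1.25, b = 3.25, n = 8
h = (b - a)/n = 0.250000

Trapezoidal rule: (h/2)[f(x₀) + 2f(x₁) + 2f(x₂) + ... + f(xₙ)]

x_0 = 1.2500, f(x_0) = 0.315322, coefficient = 1
x_1 = 1.5000, f(x_1) = 0.070737, coefficient = 2
x_2 = 1.7500, f(x_2) = -0.178246, coefficient = 2
x_3 = 2.0000, f(x_3) = -0.416147, coefficient = 2
x_4 = 2.2500, f(x_4) = -0.628174, coefficient = 2
x_5 = 2.5000, f(x_5) = -0.801144, coefficient = 2
x_6 = 2.7500, f(x_6) = -0.924302, coefficient = 2
x_7 = 3.0000, f(x_7) = -0.989992, coefficient = 2
x_8 = 3.2500, f(x_8) = -0.994130, coefficient = 1

I ≈ (0.250000/2) × -8.413343 = -1.051668
Exact value: -1.057180
Error: 0.005512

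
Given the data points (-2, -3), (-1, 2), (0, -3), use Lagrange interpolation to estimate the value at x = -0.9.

Lagrange interpolation formula:
P(x) = Σ yᵢ × Lᵢ(x)
where Lᵢ(x) = Π_{j≠i} (x - xⱼ)/(xᵢ - xⱼ)

L_0(-0.9) = (-0.9 - (-1))/(-2 - (-1)) × (-0.9 - 0)/(-2 - 0) = -0.045000
L_1(-0.9) = (-0.9 - (-2))/(-1 - (-2)) × (-0.9 - 0)/(-1 - 0) = 0.990000
L_2(-0.9) = (-0.9 - (-2))/(0 - (-2)) × (-0.9 - (-1))/(0 - (-1)) = 0.055000

P(-0.9) = (-3)×L_0(-0.9) + 2×L_1(-0.9) + (-3)×L_2(-0.9)
P(-0.9) = 1.950000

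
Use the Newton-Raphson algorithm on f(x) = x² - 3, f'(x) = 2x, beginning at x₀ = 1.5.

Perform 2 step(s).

f(x) = x² - 3
f'(x) = 2x
x₀ = 1.5

Newton-Raphson formula: x_{n+1} = x_n - f(x_n)/f'(x_n)

Iteration 1:
  f(1.500000) = -0.750000
  f'(1.500000) = 3.000000
  x_1 = 1.500000 - (-0.750000)/3.000000 = 1.750000
Iteration 2:
  f(1.750000) = 0.062500
  f'(1.750000) = 3.500000
  x_2 = 1.750000 - 0.062500/3.500000 = 1.732143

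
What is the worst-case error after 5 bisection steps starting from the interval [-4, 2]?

Bisection error bound: |error| ≤ (b-a)/2^n
|error| ≤ (2 - (-4))/2^5 = 6/2^5
|error| ≤ 0.1875000000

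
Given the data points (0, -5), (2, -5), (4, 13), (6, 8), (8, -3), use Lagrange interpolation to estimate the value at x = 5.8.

Lagrange interpolation formula:
P(x) = Σ yᵢ × Lᵢ(x)
where Lᵢ(x) = Π_{j≠i} (x - xⱼ)/(xᵢ - xⱼ)

L_0(5.8) = (5.8 - 2)/(0 - 2) × (5.8 - 4)/(0 - 4) × (5.8 - 6)/(0 - 6) × (5.8 - 8)/(0 - 8) = 0.007838
L_1(5.8) = (5.8 - 0)/(2 - 0) × (5.8 - 4)/(2 - 4) × (5.8 - 6)/(2 - 6) × (5.8 - 8)/(2 - 8) = -0.047850
L_2(5.8) = (5.8 - 0)/(4 - 0) × (5.8 - 2)/(4 - 2) × (5.8 - 6)/(4 - 6) × (5.8 - 8)/(4 - 8) = 0.151525
L_3(5.8) = (5.8 - 0)/(6 - 0) × (5.8 - 2)/(6 - 2) × (5.8 - 4)/(6 - 4) × (5.8 - 8)/(6 - 8) = 0.909150
L_4(5.8) = (5.8 - 0)/(8 - 0) × (5.8 - 2)/(8 - 2) × (5.8 - 4)/(8 - 4) × (5.8 - 6)/(8 - 6) = -0.020663

P(5.8) = (-5)×L_0(5.8) + (-5)×L_1(5.8) + 13×L_2(5.8) + 8×L_3(5.8) + (-3)×L_4(5.8)
P(5.8) = 9.505075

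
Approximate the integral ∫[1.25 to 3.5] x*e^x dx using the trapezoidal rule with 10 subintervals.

f(x) = x*e^x
a = 1.25, b = 3.5, n = 10
h = (b - a)/n = 0.225000

Trapezoidal rule: (h/2)[f(x₀) + 2f(x₁) + 2f(x₂) + ... + f(xₙ)]

x_0 = 1.2500, f(x_0) = 4.362929, coefficient = 1
x_1 = 1.4750, f(x_1) = 6.447278, coefficient = 2
x_2 = 1.7000, f(x_2) = 9.305711, coefficient = 2
x_3 = 1.9250, f(x_3) = 13.196161, coefficient = 2
x_4 = 2.1500, f(x_4) = 18.457446, coefficient = 2
x_5 = 2.3750, f(x_5) = 25.533656, coefficient = 2
x_6 = 2.6000, f(x_6) = 35.005719, coefficient = 2
x_7 = 2.8250, f(x_7) = 47.632170, coefficient = 2
x_8 = 3.0500, f(x_8) = 64.401800, coefficient = 2
x_9 = 3.2750, f(x_9) = 86.601563, coefficient = 2
x_10 = 3.5000, f(x_10) = 115.904082, coefficient = 1

I ≈ (0.225000/2) × 733.430018 = 82.510877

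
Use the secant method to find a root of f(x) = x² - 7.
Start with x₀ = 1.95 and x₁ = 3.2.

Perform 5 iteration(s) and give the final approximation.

f(x) = x² - 7
x₀ = 1.95, x₁ = 3.2

Secant formula: x_{n+1} = x_n - f(x_n)(x_n - x_{n-1})/(f(x_n) - f(x_{n-1}))

Iteration 1:
  f(1.950000) = -3.197500
  f(3.200000) = 3.240000
  x_2 = 3.200000 - 3.240000×(3.200000 - 1.950000)/(3.240000 - (-3.197500))
       = 2.570874
Iteration 2:
  f(3.200000) = 3.240000
  f(2.570874) = -0.390608
  x_3 = 2.570874 - (-0.390608)×(2.570874 - 3.200000)/(-0.390608 - 3.240000)
       = 2.638560
Iteration 3:
  f(2.570874) = -0.390608
  f(2.638560) = -0.038002
  x_4 = 2.638560 - (-0.038002)×(2.638560 - 2.570874)/(-0.038002 - (-0.390608))
       = 2.645855
Iteration 4:
  f(2.638560) = -0.038002
  f(2.645855) = 0.000547
  x_5 = 2.645855 - 0.000547×(2.645855 - 2.638560)/(0.000547 - (-0.038002))
       = 2.645751
Iteration 5:
  f(2.645855) = 0.000547
  f(2.645751) = -0.000001
  x_6 = 2.645751 - (-0.000001)×(2.645751 - 2.645855)/(-0.000001 - 0.000547)
       = 2.645751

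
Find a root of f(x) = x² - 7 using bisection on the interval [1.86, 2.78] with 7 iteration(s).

f(x) = x² - 7
Initial interval: [1.86, 2.78]

Iteration 1:
  c_1 = (1.860000 + 2.780000)/2 = 2.320000
  f(c_1) = f(2.320000) = -1.617600
  f(a) × f(c) ≥ 0, new interval: [2.320000, 2.780000]
Iteration 2:
  c_2 = (2.320000 + 2.780000)/2 = 2.550000
  f(c_2) = f(2.550000) = -0.497500
  f(a) × f(c) ≥ 0, new interval: [2.550000, 2.780000]
Iteration 3:
  c_3 = (2.550000 + 2.780000)/2 = 2.665000
  f(c_3) = f(2.665000) = 0.102225
  f(a) × f(c) < 0, new interval: [2.550000, 2.665000]
Iteration 4:
  c_4 = (2.550000 + 2.665000)/2 = 2.607500
  f(c_4) = f(2.607500) = -0.200944
  f(a) × f(c) ≥ 0, new interval: [2.607500, 2.665000]
Iteration 5:
  c_5 = (2.607500 + 2.665000)/2 = 2.636250
  f(c_5) = f(2.636250) = -0.050186
  f(a) × f(c) ≥ 0, new interval: [2.636250, 2.665000]
Iteration 6:
  c_6 = (2.636250 + 2.665000)/2 = 2.650625
  f(c_6) = f(2.650625) = 0.025813
  f(a) × f(c) < 0, new interval: [2.636250, 2.650625]
Iteration 7:
  c_7 = (2.636250 + 2.650625)/2 = 2.643438
  f(c_7) = f(2.643438) = -0.012238
  f(a) × f(c) ≥ 0, new interval: [2.643438, 2.650625]

After 7 iteration(s), the approximation is c_7 = 2.643438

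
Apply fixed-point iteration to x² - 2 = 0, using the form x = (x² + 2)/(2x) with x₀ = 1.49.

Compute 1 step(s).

Equation: x² - 2 = 0
Fixed-point form: x = (x² + 2)/(2x)
x₀ = 1.49

x_1 = g(1.490000) = 1.416141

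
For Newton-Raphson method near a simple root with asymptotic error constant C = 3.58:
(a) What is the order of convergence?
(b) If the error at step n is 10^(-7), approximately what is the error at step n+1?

(a) Newton-Raphson has quadratic (order 2) convergence near simple roots.
    This means |e_{n+1}| ≈ C|e_n|².

(b) With |e_n| = 10^(-7) and C = 3.58:
    |e_{n+1}| ≈ 3.58 × (10^(-7))² = 3.58 × 10^(-14)

(a) 2 (quadratic); (b) |e_{n+1}| ≈ 3.580e-14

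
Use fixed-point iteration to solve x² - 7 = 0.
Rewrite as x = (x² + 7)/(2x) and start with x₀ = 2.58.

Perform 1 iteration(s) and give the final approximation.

Equation: x² - 7 = 0
Fixed-point form: x = (x² + 7)/(2x)
x₀ = 2.58

x_1 = g(2.580000) = 2.646589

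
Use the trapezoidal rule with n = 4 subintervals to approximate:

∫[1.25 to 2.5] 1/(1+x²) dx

f(x) = 1/(1+x²)
a = 1.25, b = 2.5, n = 4
h = (b - a)/n = 0.312500

Trapezoidal rule: (h/2)[f(x₀) + 2f(x₁) + 2f(x₂) + ... + f(xₙ)]

x_0 = 1.2500, f(x_0) = 0.390244, coefficient = 1
x_1 = 1.5625, f(x_1) = 0.290579, coefficient = 2
x_2 = 1.8750, f(x_2) = 0.221453, coefficient = 2
x_3 = 2.1875, f(x_3) = 0.172856, coefficient = 2
x_4 = 2.5000, f(x_4) = 0.137931, coefficient = 1

I ≈ (0.312500/2) × 1.897952 = 0.296555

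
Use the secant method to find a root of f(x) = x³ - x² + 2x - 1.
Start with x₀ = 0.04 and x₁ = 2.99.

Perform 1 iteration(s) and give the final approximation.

f(x) = x³ - x² + 2x - 1
x₀ = 0.04, x₁ = 2.99

Secant formula: x_{n+1} = x_n - f(x_n)(x_n - x_{n-1})/(f(x_n) - f(x_{n-1}))

Iteration 1:
  f(0.040000) = -0.921536
  f(2.990000) = 22.770799
  x_2 = 2.990000 - 22.770799×(2.990000 - 0.040000)/(22.770799 - (-0.921536))
       = 0.154743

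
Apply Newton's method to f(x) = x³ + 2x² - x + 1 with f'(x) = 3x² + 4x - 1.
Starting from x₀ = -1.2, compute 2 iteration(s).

f(x) = x³ + 2x² - x + 1
f'(x) = 3x² + 4x - 1
x₀ = -1.2

Newton-Raphson formula: x_{n+1} = x_n - f(x_n)/f'(x_n)

Iteration 1:
  f(-1.200000) = 3.352000
  f'(-1.200000) = -1.480000
  x_1 = -1.200000 - 3.352000/(-1.480000) = 1.064865
Iteration 2:
  f(1.064865) = 3.410499
  f'(1.064865) = 6.661271
  x_2 = 1.064865 - 3.410499/6.661271 = 0.552876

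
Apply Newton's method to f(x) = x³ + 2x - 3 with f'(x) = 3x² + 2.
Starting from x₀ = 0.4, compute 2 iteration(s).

f(x) = x³ + 2x - 3
f'(x) = 3x² + 2
x₀ = 0.4

Newton-Raphson formula: x_{n+1} = x_n - f(x_n)/f'(x_n)

Iteration 1:
  f(0.400000) = -2.136000
  f'(0.400000) = 2.480000
  x_1 = 0.400000 - (-2.136000)/2.480000 = 1.261290
Iteration 2:
  f(1.261290) = 1.529108
  f'(1.261290) = 6.772560
  x_2 = 1.261290 - 1.529108/6.772560 = 1.035510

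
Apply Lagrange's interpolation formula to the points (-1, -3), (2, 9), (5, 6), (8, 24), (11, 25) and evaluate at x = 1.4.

Lagrange interpolation formula:
P(x) = Σ yᵢ × Lᵢ(x)
where Lᵢ(x) = Π_{j≠i} (x - xⱼ)/(xᵢ - xⱼ)

L_0(1.4) = (1.4 - 2)/(-1 - 2) × (1.4 - 5)/(-1 - 5) × (1.4 - 8)/(-1 - 8) × (1.4 - 11)/(-1 - 11) = 0.070400
L_1(1.4) = (1.4 - (-1))/(2 - (-1)) × (1.4 - 5)/(2 - 5) × (1.4 - 8)/(2 - 8) × (1.4 - 11)/(2 - 11) = 1.126400
L_2(1.4) = (1.4 - (-1))/(5 - (-1)) × (1.4 - 2)/(5 - 2) × (1.4 - 8)/(5 - 8) × (1.4 - 11)/(5 - 11) = -0.281600
L_3(1.4) = (1.4 - (-1))/(8 - (-1)) × (1.4 - 2)/(8 - 2) × (1.4 - 5)/(8 - 5) × (1.4 - 11)/(8 - 11) = 0.102400
L_4(1.4) = (1.4 - (-1))/(11 - (-1)) × (1.4 - 2)/(11 - 2) × (1.4 - 5)/(11 - 5) × (1.4 - 8)/(11 - 8) = -0.017600

P(1.4) = (-3)×L_0(1.4) + 9×L_1(1.4) + 6×L_2(1.4) + 24×L_3(1.4) + 25×L_4(1.4)
P(1.4) = 10.254400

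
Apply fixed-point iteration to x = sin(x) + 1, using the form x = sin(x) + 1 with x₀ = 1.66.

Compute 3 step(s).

Equation: x = sin(x) + 1
Fixed-point form: x = sin(x) + 1
x₀ = 1.66

x_1 = g(1.660000) = 1.996024
x_2 = g(1.996024) = 1.910945
x_3 = g(1.910945) = 1.942705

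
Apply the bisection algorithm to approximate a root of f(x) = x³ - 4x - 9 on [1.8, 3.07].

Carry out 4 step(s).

f(x) = x³ - 4x - 9
Initial interval: [1.8, 3.07]

Iteration 1:
  c_1 = (1.800000 + 3.070000)/2 = 2.435000
  f(c_1) = f(2.435000) = -4.302337
  f(a) × f(c) ≥ 0, new interval: [2.435000, 3.070000]
Iteration 2:
  c_2 = (2.435000 + 3.070000)/2 = 2.752500
  f(c_2) = f(2.752500) = 0.843645
  f(a) × f(c) < 0, new interval: [2.435000, 2.752500]
Iteration 3:
  c_3 = (2.435000 + 2.752500)/2 = 2.593750
  f(c_3) = f(2.593750) = -1.925446
  f(a) × f(c) ≥ 0, new interval: [2.593750, 2.752500]
Iteration 4:
  c_4 = (2.593750 + 2.752500)/2 = 2.673125
  f(c_4) = f(2.673125) = -0.591425
  f(a) × f(c) ≥ 0, new interval: [2.673125, 2.752500]

After 4 iteration(s), the approximation is c_4 = 2.673125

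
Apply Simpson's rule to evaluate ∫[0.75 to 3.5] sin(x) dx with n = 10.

f(x) = sin(x)
a = 0.75, b = 3.5, n = 10
h = (b - a)/n = 0.275000

Simpson's rule: (h/3)[f(x₀) + 4f(x₁) + 2f(x₂) + ... + f(xₙ)]

x_0 = 0.7500, f(x_0) = 0.681639, coefficient = 1
x_1 = 1.0250, f(x_1) = 0.854714, coefficient = 4
x_2 = 1.3000, f(x_2) = 0.963558, coefficient = 2
x_3 = 1.5750, f(x_3) = 0.999991, coefficient = 4
x_4 = 1.8500, f(x_4) = 0.961275, coefficient = 2
x_5 = 2.1250, f(x_5) = 0.850320, coefficient = 4
x_6 = 2.4000, f(x_6) = 0.675463, coefficient = 2
x_7 = 2.6750, f(x_7) = 0.449846, coefficient = 4
x_8 = 2.9500, f(x_8) = 0.190423, coefficient = 2
x_9 = 3.2250, f(x_9) = -0.083311, coefficient = 4
x_10 = 3.5000, f(x_10) = -0.350783, coefficient = 1

I ≈ (0.275000/3) × 18.198535 = 1.668199
Exact value: 1.668146
Error: 0.000053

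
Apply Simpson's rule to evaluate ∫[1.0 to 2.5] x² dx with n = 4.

f(x) = x²
a = 1.0, b = 2.5, n = 4
h = (b - a)/n = 0.375000

Simpson's rule: (h/3)[f(x₀) + 4f(x₁) + 2f(x₂) + ... + f(xₙ)]

x_0 = 1.0000, f(x_0) = 1.000000, coefficient = 1
x_1 = 1.3750, f(x_1) = 1.890625, coefficient = 4
x_2 = 1.7500, f(x_2) = 3.062500, coefficient = 2
x_3 = 2.1250, f(x_3) = 4.515625, coefficient = 4
x_4 = 2.5000, f(x_4) = 6.250000, coefficient = 1

I ≈ (0.375000/3) × 39.000000 = 4.875000
Exact value: 4.875000
Error: 0.000000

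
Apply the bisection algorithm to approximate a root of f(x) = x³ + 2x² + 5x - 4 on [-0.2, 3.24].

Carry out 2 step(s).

f(x) = x³ + 2x² + 5x - 4
Initial interval: [-0.2, 3.24]

Iteration 1:
  c_1 = (-0.200000 + 3.240000)/2 = 1.520000
  f(c_1) = f(1.520000) = 11.732608
  f(a) × f(c) < 0, new interval: [-0.200000, 1.520000]
Iteration 2:
  c_2 = (-0.200000 + 1.520000)/2 = 0.660000
  f(c_2) = f(0.660000) = 0.458696
  f(a) × f(c) < 0, new interval: [-0.200000, 0.660000]

After 2 iteration(s), the approximation is c_2 = 0.660000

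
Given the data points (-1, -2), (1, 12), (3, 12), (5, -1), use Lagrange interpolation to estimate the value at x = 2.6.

Lagrange interpolation formula:
P(x) = Σ yᵢ × Lᵢ(x)
where Lᵢ(x) = Π_{j≠i} (x - xⱼ)/(xᵢ - xⱼ)

L_0(2.6) = (2.6 - 1)/(-1 - 1) × (2.6 - 3)/(-1 - 3) × (2.6 - 5)/(-1 - 5) = -0.032000
L_1(2.6) = (2.6 - (-1))/(1 - (-1)) × (2.6 - 3)/(1 - 3) × (2.6 - 5)/(1 - 5) = 0.216000
L_2(2.6) = (2.6 - (-1))/(3 - (-1)) × (2.6 - 1)/(3 - 1) × (2.6 - 5)/(3 - 5) = 0.864000
L_3(2.6) = (2.6 - (-1))/(5 - (-1)) × (2.6 - 1)/(5 - 1) × (2.6 - 3)/(5 - 3) = -0.048000

P(2.6) = (-2)×L_0(2.6) + 12×L_1(2.6) + 12×L_2(2.6) + (-1)×L_3(2.6)
P(2.6) = 13.072000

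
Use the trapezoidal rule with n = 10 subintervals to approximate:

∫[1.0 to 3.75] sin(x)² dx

f(x) = sin(x)²
a = 1.0, b = 3.75, n = 10
h = (b - a)/n = 0.275000

Trapezoidal rule: (h/2)[f(x₀) + 2f(x₁) + 2f(x₂) + ... + f(xₙ)]

x_0 = 1.0000, f(x_0) = 0.708073, coefficient = 1
x_1 = 1.2750, f(x_1) = 0.915027, coefficient = 2
x_2 = 1.5500, f(x_2) = 0.999568, coefficient = 2
x_3 = 1.8250, f(x_3) = 0.936760, coefficient = 2
x_4 = 2.1000, f(x_4) = 0.745130, coefficient = 2
x_5 = 2.3750, f(x_5) = 0.481199, coefficient = 2
x_6 = 2.6500, f(x_6) = 0.222813, coefficient = 2
x_7 = 2.9250, f(x_7) = 0.046183, coefficient = 2
x_8 = 3.2000, f(x_8) = 0.003408, coefficient = 2
x_9 = 3.4750, f(x_9) = 0.107102, coefficient = 2
x_10 = 3.7500, f(x_10) = 0.326682, coefficient = 1

I ≈ (0.275000/2) × 9.949136 = 1.368006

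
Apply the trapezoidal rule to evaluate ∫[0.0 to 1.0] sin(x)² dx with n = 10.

f(x) = sin(x)²
a = 0.0, b = 1.0, n = 10
h = (b - a)/n = 0.100000

Trapezoidal rule: (h/2)[f(x₀) + 2f(x₁) + 2f(x₂) + ... + f(xₙ)]

x_0 = 0.0000, f(x_0) = 0.000000, coefficient = 1
x_1 = 0.1000, f(x_1) = 0.009967, coefficient = 2
x_2 = 0.2000, f(x_2) = 0.039470, coefficient = 2
x_3 = 0.3000, f(x_3) = 0.087332, coefficient = 2
x_4 = 0.4000, f(x_4) = 0.151647, coefficient = 2
x_5 = 0.5000, f(x_5) = 0.229849, coefficient = 2
x_6 = 0.6000, f(x_6) = 0.318821, coefficient = 2
x_7 = 0.7000, f(x_7) = 0.415016, coefficient = 2
x_8 = 0.8000, f(x_8) = 0.514600, coefficient = 2
x_9 = 0.9000, f(x_9) = 0.613601, coefficient = 2
x_10 = 1.0000, f(x_10) = 0.708073, coefficient = 1

I ≈ (0.100000/2) × 5.468678 = 0.273434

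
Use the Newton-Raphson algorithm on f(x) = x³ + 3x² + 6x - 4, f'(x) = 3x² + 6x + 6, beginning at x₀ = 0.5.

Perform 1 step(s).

f(x) = x³ + 3x² + 6x - 4
f'(x) = 3x² + 6x + 6
x₀ = 0.5

Newton-Raphson formula: x_{n+1} = x_n - f(x_n)/f'(x_n)

Iteration 1:
  f(0.500000) = -0.125000
  f'(0.500000) = 9.750000
  x_1 = 0.500000 - (-0.125000)/9.750000 = 0.512821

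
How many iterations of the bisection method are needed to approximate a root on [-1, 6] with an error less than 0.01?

We need (b-a)/2^n ≤ 0.01
(6 - (-1))/2^n ≤ 0.01
7/2^n ≤ 0.01
2^n ≥ 700
n ≥ log₂(700) = 9.45
n ≥ 10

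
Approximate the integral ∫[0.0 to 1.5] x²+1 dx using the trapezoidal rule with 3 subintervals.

f(x) = x²+1
a = 0.0, b = 1.5, n = 3
h = (b - a)/n = 0.500000

Trapezoidal rule: (h/2)[f(x₀) + 2f(x₁) + 2f(x₂) + ... + f(xₙ)]

x_0 = 0.0000, f(x_0) = 1.000000, coefficient = 1
x_1 = 0.5000, f(x_1) = 1.250000, coefficient = 2
x_2 = 1.0000, f(x_2) = 2.000000, coefficient = 2
x_3 = 1.5000, f(x_3) = 3.250000, coefficient = 1

I ≈ (0.500000/2) × 10.750000 = 2.687500
Exact value: 2.625000
Error: 0.062500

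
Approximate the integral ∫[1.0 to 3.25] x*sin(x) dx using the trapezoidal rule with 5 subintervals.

f(x) = x*sin(x)
a = 1.0, b = 3.25, n = 5
h = (b - a)/n = 0.450000

Trapezoidal rule: (h/2)[f(x₀) + 2f(x₁) + 2f(x₂) + ... + f(xₙ)]

x_0 = 1.0000, f(x_0) = 0.841471, coefficient = 1
x_1 = 1.4500, f(x_1) = 1.439434, coefficient = 2
x_2 = 1.9000, f(x_2) = 1.797970, coefficient = 2
x_3 = 2.3500, f(x_3) = 1.671962, coefficient = 2
x_4 = 2.8000, f(x_4) = 0.937967, coefficient = 2
x_5 = 3.2500, f(x_5) = -0.351634, coefficient = 1

I ≈ (0.450000/2) × 12.184503 = 2.741513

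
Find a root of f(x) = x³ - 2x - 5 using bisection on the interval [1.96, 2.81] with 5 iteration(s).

f(x) = x³ - 2x - 5
Initial interval: [1.96, 2.81]

Iteration 1:
  c_1 = (1.960000 + 2.810000)/2 = 2.385000
  f(c_1) = f(2.385000) = 3.796417
  f(a) × f(c) < 0, new interval: [1.960000, 2.385000]
Iteration 2:
  c_2 = (1.960000 + 2.385000)/2 = 2.172500
  f(c_2) = f(2.172500) = 0.908670
  f(a) × f(c) < 0, new interval: [1.960000, 2.172500]
Iteration 3:
  c_3 = (1.960000 + 2.172500)/2 = 2.066250
  f(c_3) = f(2.066250) = -0.310875
  f(a) × f(c) ≥ 0, new interval: [2.066250, 2.172500]
Iteration 4:
  c_4 = (2.066250 + 2.172500)/2 = 2.119375
  f(c_4) = f(2.119375) = 0.280953
  f(a) × f(c) < 0, new interval: [2.066250, 2.119375]
Iteration 5:
  c_5 = (2.066250 + 2.119375)/2 = 2.092812
  f(c_5) = f(2.092812) = -0.019391
  f(a) × f(c) ≥ 0, new interval: [2.092812, 2.119375]

After 5 iteration(s), the approximation is c_5 = 2.092812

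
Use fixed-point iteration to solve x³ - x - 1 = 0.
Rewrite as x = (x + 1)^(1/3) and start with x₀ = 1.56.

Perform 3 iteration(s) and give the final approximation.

Equation: x³ - x - 1 = 0
Fixed-point form: x = (x + 1)^(1/3)
x₀ = 1.56

x_1 = g(1.560000) = 1.367981
x_2 = g(1.367981) = 1.332885
x_3 = g(1.332885) = 1.326267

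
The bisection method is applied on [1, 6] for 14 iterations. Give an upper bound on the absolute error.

Bisection error bound: |error| ≤ (b-a)/2^n
|error| ≤ (6 - 1)/2^14 = 5/2^14
|error| ≤ 0.0003051758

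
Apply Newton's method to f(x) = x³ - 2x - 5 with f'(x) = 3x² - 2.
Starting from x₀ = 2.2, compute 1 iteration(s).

f(x) = x³ - 2x - 5
f'(x) = 3x² - 2
x₀ = 2.2

Newton-Raphson formula: x_{n+1} = x_n - f(x_n)/f'(x_n)

Iteration 1:
  f(2.200000) = 1.248000
  f'(2.200000) = 12.520000
  x_1 = 2.200000 - 1.248000/12.520000 = 2.100319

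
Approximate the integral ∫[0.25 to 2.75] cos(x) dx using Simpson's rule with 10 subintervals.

f(x) = cos(x)
a = 0.25, b = 2.75, n = 10
h = (b - a)/n = 0.250000

Simpson's rule: (h/3)[f(x₀) + 4f(x₁) + 2f(x₂) + ... + f(xₙ)]

x_0 = 0.2500, f(x_0) = 0.968912, coefficient = 1
x_1 = 0.5000, f(x_1) = 0.877583, coefficient = 4
x_2 = 0.7500, f(x_2) = 0.731689, coefficient = 2
x_3 = 1.0000, f(x_3) = 0.540302, coefficient = 4
x_4 = 1.2500, f(x_4) = 0.315322, coefficient = 2
x_5 = 1.5000, f(x_5) = 0.070737, coefficient = 4
x_6 = 1.7500, f(x_6) = -0.178246, coefficient = 2
x_7 = 2.0000, f(x_7) = -0.416147, coefficient = 4
x_8 = 2.2500, f(x_8) = -0.628174, coefficient = 2
x_9 = 2.5000, f(x_9) = -0.801144, coefficient = 4
x_10 = 2.7500, f(x_10) = -0.924302, coefficient = 1

I ≈ (0.250000/3) × 1.611120 = 0.134260
Exact value: 0.134257
Error: 0.000003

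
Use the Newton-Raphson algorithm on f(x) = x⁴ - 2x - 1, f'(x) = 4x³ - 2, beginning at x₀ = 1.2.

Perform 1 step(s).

f(x) = x⁴ - 2x - 1
f'(x) = 4x³ - 2
x₀ = 1.2

Newton-Raphson formula: x_{n+1} = x_n - f(x_n)/f'(x_n)

Iteration 1:
  f(1.200000) = -1.326400
  f'(1.200000) = 4.912000
  x_1 = 1.200000 - (-1.326400)/4.912000 = 1.470033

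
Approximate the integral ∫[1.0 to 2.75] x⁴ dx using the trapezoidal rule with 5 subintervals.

f(x) = x⁴
a = 1.0, b = 2.75, n = 5
h = (b - a)/n = 0.350000

Trapezoidal rule: (h/2)[f(x₀) + 2f(x₁) + 2f(x₂) + ... + f(xₙ)]

x_0 = 1.0000, f(x_0) = 1.000000, coefficient = 1
x_1 = 1.3500, f(x_1) = 3.321506, coefficient = 2
x_2 = 1.7000, f(x_2) = 8.352100, coefficient = 2
x_3 = 2.0500, f(x_3) = 17.661006, coefficient = 2
x_4 = 2.4000, f(x_4) = 33.177600, coefficient = 2
x_5 = 2.7500, f(x_5) = 57.191406, coefficient = 1

I ≈ (0.350000/2) × 183.215831 = 32.062770
Exact value: 31.255273
Error: 0.807497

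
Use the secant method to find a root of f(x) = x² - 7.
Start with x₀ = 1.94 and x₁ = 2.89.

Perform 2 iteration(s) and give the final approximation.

f(x) = x² - 7
x₀ = 1.94, x₁ = 2.89

Secant formula: x_{n+1} = x_n - f(x_n)(x_n - x_{n-1})/(f(x_n) - f(x_{n-1}))

Iteration 1:
  f(1.940000) = -3.236400
  f(2.890000) = 1.352100
  x_2 = 2.890000 - 1.352100×(2.890000 - 1.940000)/(1.352100 - (-3.236400))
       = 2.610062
Iteration 2:
  f(2.890000) = 1.352100
  f(2.610062) = -0.187576
  x_3 = 2.610062 - (-0.187576)×(2.610062 - 2.890000)/(-0.187576 - 1.352100)
       = 2.644166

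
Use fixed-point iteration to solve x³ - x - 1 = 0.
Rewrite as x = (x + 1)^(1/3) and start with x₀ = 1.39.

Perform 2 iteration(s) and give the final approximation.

Equation: x³ - x - 1 = 0
Fixed-point form: x = (x + 1)^(1/3)
x₀ = 1.39

x_1 = g(1.390000) = 1.337004
x_2 = g(1.337004) = 1.327048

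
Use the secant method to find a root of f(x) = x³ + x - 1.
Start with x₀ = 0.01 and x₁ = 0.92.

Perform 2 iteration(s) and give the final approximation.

f(x) = x³ + x - 1
x₀ = 0.01, x₁ = 0.92

Secant formula: x_{n+1} = x_n - f(x_n)(x_n - x_{n-1})/(f(x_n) - f(x_{n-1}))

Iteration 1:
  f(0.010000) = -0.989999
  f(0.920000) = 0.698688
  x_2 = 0.920000 - 0.698688×(0.920000 - 0.010000)/(0.698688 - (-0.989999))
       = 0.543491
Iteration 2:
  f(0.920000) = 0.698688
  f(0.543491) = -0.295972
  x_3 = 0.543491 - (-0.295972)×(0.543491 - 0.920000)/(-0.295972 - 0.698688)
       = 0.655525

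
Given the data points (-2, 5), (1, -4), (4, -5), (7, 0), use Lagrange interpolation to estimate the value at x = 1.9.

Lagrange interpolation formula:
P(x) = Σ yᵢ × Lᵢ(x)
where Lᵢ(x) = Π_{j≠i} (x - xⱼ)/(xᵢ - xⱼ)

L_0(1.9) = (1.9 - 1)/(-2 - 1) × (1.9 - 4)/(-2 - 4) × (1.9 - 7)/(-2 - 7) = -0.059500
L_1(1.9) = (1.9 - (-2))/(1 - (-2)) × (1.9 - 4)/(1 - 4) × (1.9 - 7)/(1 - 7) = 0.773500
L_2(1.9) = (1.9 - (-2))/(4 - (-2)) × (1.9 - 1)/(4 - 1) × (1.9 - 7)/(4 - 7) = 0.331500
L_3(1.9) = (1.9 - (-2))/(7 - (-2)) × (1.9 - 1)/(7 - 1) × (1.9 - 4)/(7 - 4) = -0.045500

P(1.9) = 5×L_0(1.9) + (-4)×L_1(1.9) + (-5)×L_2(1.9) + 0×L_3(1.9)
P(1.9) = -5.049000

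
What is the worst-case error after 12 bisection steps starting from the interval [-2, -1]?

Bisection error bound: |error| ≤ (b-a)/2^n
|error| ≤ (-1 - (-2))/2^12 = 1/2^12
|error| ≤ 0.0002441406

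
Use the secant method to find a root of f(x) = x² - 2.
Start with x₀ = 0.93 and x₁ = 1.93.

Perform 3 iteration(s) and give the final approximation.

f(x) = x² - 2
x₀ = 0.93, x₁ = 1.93

Secant formula: x_{n+1} = x_n - f(x_n)(x_n - x_{n-1})/(f(x_n) - f(x_{n-1}))

Iteration 1:
  f(0.930000) = -1.135100
  f(1.930000) = 1.724900
  x_2 = 1.930000 - 1.724900×(1.930000 - 0.930000)/(1.724900 - (-1.135100))
       = 1.326888
Iteration 2:
  f(1.930000) = 1.724900
  f(1.326888) = -0.239368
  x_3 = 1.326888 - (-0.239368)×(1.326888 - 1.930000)/(-0.239368 - 1.724900)
       = 1.400384
Iteration 3:
  f(1.326888) = -0.239368
  f(1.400384) = -0.038925
  x_4 = 1.400384 - (-0.038925)×(1.400384 - 1.326888)/(-0.038925 - (-0.239368))
       = 1.414656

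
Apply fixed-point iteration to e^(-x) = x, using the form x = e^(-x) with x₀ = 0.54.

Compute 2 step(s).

Equation: e^(-x) = x
Fixed-point form: x = e^(-x)
x₀ = 0.54

x_1 = g(0.540000) = 0.582748
x_2 = g(0.582748) = 0.558362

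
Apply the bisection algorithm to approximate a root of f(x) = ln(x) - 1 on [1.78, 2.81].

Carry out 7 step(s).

f(x) = ln(x) - 1
Initial interval: [1.78, 2.81]

Iteration 1:
  c_1 = (1.780000 + 2.810000)/2 = 2.295000
  f(c_1) = f(2.295000) = -0.169267
  f(a) × f(c) ≥ 0, new interval: [2.295000, 2.810000]
Iteration 2:
  c_2 = (2.295000 + 2.810000)/2 = 2.552500
  f(c_2) = f(2.552500) = -0.062927
  f(a) × f(c) ≥ 0, new interval: [2.552500, 2.810000]
Iteration 3:
  c_3 = (2.552500 + 2.810000)/2 = 2.681250
  f(c_3) = f(2.681250) = -0.013717
  f(a) × f(c) ≥ 0, new interval: [2.681250, 2.810000]
Iteration 4:
  c_4 = (2.681250 + 2.810000)/2 = 2.745625
  f(c_4) = f(2.745625) = 0.010009
  f(a) × f(c) < 0, new interval: [2.681250, 2.745625]
Iteration 5:
  c_5 = (2.681250 + 2.745625)/2 = 2.713438
  f(c_5) = f(2.713438) = -0.001784
  f(a) × f(c) ≥ 0, new interval: [2.713438, 2.745625]
Iteration 6:
  c_6 = (2.713438 + 2.745625)/2 = 2.729531
  f(c_6) = f(2.729531) = 0.004130
  f(a) × f(c) < 0, new interval: [2.713438, 2.729531]
Iteration 7:
  c_7 = (2.713438 + 2.729531)/2 = 2.721484
  f(c_7) = f(2.721484) = 0.001177
  f(a) × f(c) < 0, new interval: [2.713438, 2.721484]

After 7 iteration(s), the approximation is c_7 = 2.721484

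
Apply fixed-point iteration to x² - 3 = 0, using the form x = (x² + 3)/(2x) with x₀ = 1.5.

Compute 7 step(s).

Equation: x² - 3 = 0
Fixed-point form: x = (x² + 3)/(2x)
x₀ = 1.5

x_1 = g(1.500000) = 1.750000
x_2 = g(1.750000) = 1.732143
x_3 = g(1.732143) = 1.732051
x_4 = g(1.732051) = 1.732051
x_5 = g(1.732051) = 1.732051
x_6 = g(1.732051) = 1.732051
x_7 = g(1.732051) = 1.732051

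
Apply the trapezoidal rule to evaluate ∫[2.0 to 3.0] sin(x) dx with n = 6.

f(x) = sin(x)
a = 2.0, b = 3.0, n = 6
h = (b - a)/n = 0.166667

Trapezoidal rule: (h/2)[f(x₀) + 2f(x₁) + 2f(x₂) + ... + f(xₙ)]

x_0 = 2.0000, f(x_0) = 0.909297, coefficient = 1
x_1 = 2.1667, f(x_1) = 0.827660, coefficient = 2
x_2 = 2.3333, f(x_2) = 0.723086, coefficient = 2
x_3 = 2.5000, f(x_3) = 0.598472, coefficient = 2
x_4 = 2.6667, f(x_4) = 0.457273, coefficient = 2
x_5 = 2.8333, f(x_5) = 0.303400, coefficient = 2
x_6 = 3.0000, f(x_6) = 0.141120, coefficient = 1

I ≈ (0.166667/2) × 6.870200 = 0.572517
Exact value: 0.573846
Error: 0.001329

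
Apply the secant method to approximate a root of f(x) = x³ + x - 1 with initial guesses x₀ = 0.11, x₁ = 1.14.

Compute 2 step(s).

f(x) = x³ + x - 1
x₀ = 0.11, x₁ = 1.14

Secant formula: x_{n+1} = x_n - f(x_n)(x_n - x_{n-1})/(f(x_n) - f(x_{n-1}))

Iteration 1:
  f(0.110000) = -0.888669
  f(1.140000) = 1.621544
  x_2 = 1.140000 - 1.621544×(1.140000 - 0.110000)/(1.621544 - (-0.888669))
       = 0.474642
Iteration 2:
  f(1.140000) = 1.621544
  f(0.474642) = -0.418428
  x_3 = 0.474642 - (-0.418428)×(0.474642 - 1.140000)/(-0.418428 - 1.621544)
       = 0.611117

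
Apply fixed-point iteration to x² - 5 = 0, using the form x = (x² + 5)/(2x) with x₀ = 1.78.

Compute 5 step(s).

Equation: x² - 5 = 0
Fixed-point form: x = (x² + 5)/(2x)
x₀ = 1.78

x_1 = g(1.780000) = 2.294494
x_2 = g(2.294494) = 2.236812
x_3 = g(2.236812) = 2.236068
x_4 = g(2.236068) = 2.236068
x_5 = g(2.236068) = 2.236068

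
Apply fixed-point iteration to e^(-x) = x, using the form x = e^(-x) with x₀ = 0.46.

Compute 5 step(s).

Equation: e^(-x) = x
Fixed-point form: x = e^(-x)
x₀ = 0.46

x_1 = g(0.460000) = 0.631284
x_2 = g(0.631284) = 0.531909
x_3 = g(0.531909) = 0.587483
x_4 = g(0.587483) = 0.555724
x_5 = g(0.555724) = 0.573657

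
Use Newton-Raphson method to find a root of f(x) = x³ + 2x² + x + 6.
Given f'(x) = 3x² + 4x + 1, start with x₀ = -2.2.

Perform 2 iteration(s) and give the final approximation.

f(x) = x³ + 2x² + x + 6
f'(x) = 3x² + 4x + 1
x₀ = -2.2

Newton-Raphson formula: x_{n+1} = x_n - f(x_n)/f'(x_n)

Iteration 1:
  f(-2.200000) = 2.832000
  f'(-2.200000) = 6.720000
  x_1 = -2.200000 - 2.832000/6.720000 = -2.621429
Iteration 2:
  f(-2.621429) = -0.891816
  f'(-2.621429) = 11.129949
  x_2 = -2.621429 - (-0.891816)/11.129949 = -2.541301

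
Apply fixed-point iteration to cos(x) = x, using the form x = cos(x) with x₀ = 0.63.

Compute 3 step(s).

Equation: cos(x) = x
Fixed-point form: x = cos(x)
x₀ = 0.63

x_1 = g(0.630000) = 0.808028
x_2 = g(0.808028) = 0.690926
x_3 = g(0.690926) = 0.770656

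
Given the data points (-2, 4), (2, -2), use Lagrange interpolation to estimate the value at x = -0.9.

Lagrange interpolation formula:
P(x) = Σ yᵢ × Lᵢ(x)
where Lᵢ(x) = Π_{j≠i} (x - xⱼ)/(xᵢ - xⱼ)

L_0(-0.9) = (-0.9 - 2)/(-2 - 2) = 0.725000
L_1(-0.9) = (-0.9 - (-2))/(2 - (-2)) = 0.275000

P(-0.9) = 4×L_0(-0.9) + (-2)×L_1(-0.9)
P(-0.9) = 2.350000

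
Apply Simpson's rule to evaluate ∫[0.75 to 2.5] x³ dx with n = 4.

f(x) = x³
a = 0.75, b = 2.5, n = 4
h = (b - a)/n = 0.437500

Simpson's rule: (h/3)[f(x₀) + 4f(x₁) + 2f(x₂) + ... + f(xₙ)]

x_0 = 0.7500, f(x_0) = 0.421875, coefficient = 1
x_1 = 1.1875, f(x_1) = 1.674561, coefficient = 4
x_2 = 1.6250, f(x_2) = 4.291016, coefficient = 2
x_3 = 2.0625, f(x_3) = 8.773682, coefficient = 4
x_4 = 2.5000, f(x_4) = 15.625000, coefficient = 1

I ≈ (0.437500/3) × 66.421875 = 9.686523
Exact value: 9.686523
Error: 0.000000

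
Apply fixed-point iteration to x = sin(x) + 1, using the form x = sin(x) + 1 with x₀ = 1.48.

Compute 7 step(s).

Equation: x = sin(x) + 1
Fixed-point form: x = sin(x) + 1
x₀ = 1.48

x_1 = g(1.480000) = 1.995881
x_2 = g(1.995881) = 1.911004
x_3 = g(1.911004) = 1.942685
x_4 = g(1.942685) = 1.931643
x_5 = g(1.931643) = 1.935598
x_6 = g(1.935598) = 1.934194
x_7 = g(1.934194) = 1.934694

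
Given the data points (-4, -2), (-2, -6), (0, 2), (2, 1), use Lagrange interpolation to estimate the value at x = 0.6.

Lagrange interpolation formula:
P(x) = Σ yᵢ × Lᵢ(x)
where Lᵢ(x) = Π_{j≠i} (x - xⱼ)/(xᵢ - xⱼ)

L_0(0.6) = (0.6 - (-2))/(-4 - (-2)) × (0.6 - 0)/(-4 - 0) × (0.6 - 2)/(-4 - 2) = 0.045500
L_1(0.6) = (0.6 - (-4))/(-2 - (-4)) × (0.6 - 0)/(-2 - 0) × (0.6 - 2)/(-2 - 2) = -0.241500
L_2(0.6) = (0.6 - (-4))/(0 - (-4)) × (0.6 - (-2))/(0 - (-2)) × (0.6 - 2)/(0 - 2) = 1.046500
L_3(0.6) = (0.6 - (-4))/(2 - (-4)) × (0.6 - (-2))/(2 - (-2)) × (0.6 - 0)/(2 - 0) = 0.149500

P(0.6) = (-2)×L_0(0.6) + (-6)×L_1(0.6) + 2×L_2(0.6) + 1×L_3(0.6)
P(0.6) = 3.600500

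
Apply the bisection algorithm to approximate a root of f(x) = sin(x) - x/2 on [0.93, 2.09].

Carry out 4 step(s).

f(x) = sin(x) - x/2
Initial interval: [0.93, 2.09]

Iteration 1:
  c_1 = (0.930000 + 2.090000)/2 = 1.510000
  f(c_1) = f(1.510000) = 0.243152
  f(a) × f(c) ≥ 0, new interval: [1.510000, 2.090000]
Iteration 2:
  c_2 = (1.510000 + 2.090000)/2 = 1.800000
  f(c_2) = f(1.800000) = 0.073848
  f(a) × f(c) ≥ 0, new interval: [1.800000, 2.090000]
Iteration 3:
  c_3 = (1.800000 + 2.090000)/2 = 1.945000
  f(c_3) = f(1.945000) = -0.041701
  f(a) × f(c) < 0, new interval: [1.800000, 1.945000]
Iteration 4:
  c_4 = (1.800000 + 1.945000)/2 = 1.872500
  f(c_4) = f(1.872500) = 0.018582
  f(a) × f(c) ≥ 0, new interval: [1.872500, 1.945000]

After 4 iteration(s), the approximation is c_4 = 1.872500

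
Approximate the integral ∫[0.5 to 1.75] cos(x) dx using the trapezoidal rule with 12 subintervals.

f(x) = cos(x)
a = 0.5, b = 1.75, n = 12
h = (b - a)/n = 0.104167

Trapezoidal rule: (h/2)[f(x₀) + 2f(x₁) + 2f(x₂) + ... + f(xₙ)]

x_0 = 0.5000, f(x_0) = 0.877583, coefficient = 1
x_1 = 0.6042, f(x_1) = 0.822976, coefficient = 2
x_2 = 0.7083, f(x_2) = 0.759447, coefficient = 2
x_3 = 0.8125, f(x_3) = 0.687686, coefficient = 2
x_4 = 0.9167, f(x_4) = 0.608469, coefficient = 2
x_5 = 1.0208, f(x_5) = 0.522656, coefficient = 2
x_6 = 1.1250, f(x_6) = 0.431177, coefficient = 2
x_7 = 1.2292, f(x_7) = 0.335023, coefficient = 2
x_8 = 1.3333, f(x_8) = 0.235238, coefficient = 2
x_9 = 1.4375, f(x_9) = 0.132902, coefficient = 2
x_10 = 1.5417, f(x_10) = 0.029126, coefficient = 2
x_11 = 1.6458, f(x_11) = -0.074967, coefficient = 2
x_12 = 1.7500, f(x_12) = -0.178246, coefficient = 1

I ≈ (0.104167/2) × 9.678799 = 0.504104
Exact value: 0.504560
Error: 0.000456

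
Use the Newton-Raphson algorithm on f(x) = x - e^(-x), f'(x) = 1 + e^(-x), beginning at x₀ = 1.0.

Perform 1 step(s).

f(x) = x - e^(-x)
f'(x) = 1 + e^(-x)
x₀ = 1.0

Newton-Raphson formula: x_{n+1} = x_n - f(x_n)/f'(x_n)

Iteration 1:
  f(1.000000) = 0.632121
  f'(1.000000) = 1.367879
  x_1 = 1.000000 - 0.632121/1.367879 = 0.537883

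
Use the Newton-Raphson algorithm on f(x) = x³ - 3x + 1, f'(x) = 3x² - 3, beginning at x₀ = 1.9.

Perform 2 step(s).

f(x) = x³ - 3x + 1
f'(x) = 3x² - 3
x₀ = 1.9

Newton-Raphson formula: x_{n+1} = x_n - f(x_n)/f'(x_n)

Iteration 1:
  f(1.900000) = 2.159000
  f'(1.900000) = 7.830000
  x_1 = 1.900000 - 2.159000/7.830000 = 1.624266
Iteration 2:
  f(1.624266) = 0.412404
  f'(1.624266) = 4.914717
  x_2 = 1.624266 - 0.412404/4.914717 = 1.540354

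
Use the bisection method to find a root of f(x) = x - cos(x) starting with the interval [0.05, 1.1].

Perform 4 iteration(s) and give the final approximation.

f(x) = x - cos(x)
Initial interval: [0.05, 1.1]

Iteration 1:
  c_1 = (0.050000 + 1.100000)/2 = 0.575000
  f(c_1) = f(0.575000) = -0.264192
  f(a) × f(c) ≥ 0, new interval: [0.575000, 1.100000]
Iteration 2:
  c_2 = (0.575000 + 1.100000)/2 = 0.837500
  f(c_2) = f(0.837500) = 0.168178
  f(a) × f(c) < 0, new interval: [0.575000, 0.837500]
Iteration 3:
  c_3 = (0.575000 + 0.837500)/2 = 0.706250
  f(c_3) = f(0.706250) = -0.054551
  f(a) × f(c) ≥ 0, new interval: [0.706250, 0.837500]
Iteration 4:
  c_4 = (0.706250 + 0.837500)/2 = 0.771875
  f(c_4) = f(0.771875) = 0.055271
  f(a) × f(c) < 0, new interval: [0.706250, 0.771875]

After 4 iteration(s), the approximation is c_4 = 0.771875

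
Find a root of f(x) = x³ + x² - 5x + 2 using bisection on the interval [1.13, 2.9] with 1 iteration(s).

f(x) = x³ + x² - 5x + 2
Initial interval: [1.13, 2.9]

Iteration 1:
  c_1 = (1.130000 + 2.900000)/2 = 2.015000
  f(c_1) = f(2.015000) = 4.166578
  f(a) × f(c) < 0, new interval: [1.130000, 2.015000]

After 1 iteration(s), the approximation is c_1 = 2.015000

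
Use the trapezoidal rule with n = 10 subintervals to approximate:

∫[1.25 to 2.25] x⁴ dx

f(x) = x⁴
a = 1.25, b = 2.25, n = 10
h = (b - a)/n = 0.100000

Trapezoidal rule: (h/2)[f(x₀) + 2f(x₁) + 2f(x₂) + ... + f(xₙ)]

x_0 = 1.2500, f(x_0) = 2.441406, coefficient = 1
x_1 = 1.3500, f(x_1) = 3.321506, coefficient = 2
x_2 = 1.4500, f(x_2) = 4.420506, coefficient = 2
x_3 = 1.5500, f(x_3) = 5.772006, coefficient = 2
x_4 = 1.6500, f(x_4) = 7.412006, coefficient = 2
x_5 = 1.7500, f(x_5) = 9.378906, coefficient = 2
x_6 = 1.8500, f(x_6) = 11.713506, coefficient = 2
x_7 = 1.9500, f(x_7) = 14.459006, coefficient = 2
x_8 = 2.0500, f(x_8) = 17.661006, coefficient = 2
x_9 = 2.1500, f(x_9) = 21.367506, coefficient = 2
x_10 = 2.2500, f(x_10) = 25.628906, coefficient = 1

I ≈ (0.100000/2) × 219.082225 = 10.954111
Exact value: 10.922656
Error: 0.031455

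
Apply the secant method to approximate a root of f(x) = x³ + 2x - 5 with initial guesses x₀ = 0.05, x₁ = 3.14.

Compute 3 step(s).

f(x) = x³ + 2x - 5
x₀ = 0.05, x₁ = 3.14

Secant formula: x_{n+1} = x_n - f(x_n)(x_n - x_{n-1})/(f(x_n) - f(x_{n-1}))

Iteration 1:
  f(0.050000) = -4.899875
  f(3.140000) = 32.239144
  x_2 = 3.140000 - 32.239144×(3.140000 - 0.050000)/(32.239144 - (-4.899875))
       = 0.457674
Iteration 2:
  f(3.140000) = 32.239144
  f(0.457674) = -3.988785
  x_3 = 0.457674 - (-3.988785)×(0.457674 - 3.140000)/(-3.988785 - 32.239144)
       = 0.753005
Iteration 3:
  f(0.457674) = -3.988785
  f(0.753005) = -3.067024
  x_4 = 0.753005 - (-3.067024)×(0.753005 - 0.457674)/(-3.067024 - (-3.988785))
       = 1.735675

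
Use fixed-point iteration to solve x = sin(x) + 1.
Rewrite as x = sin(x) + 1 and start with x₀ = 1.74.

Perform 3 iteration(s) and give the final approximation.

Equation: x = sin(x) + 1
Fixed-point form: x = sin(x) + 1
x₀ = 1.74

x_1 = g(1.740000) = 1.985719
x_2 = g(1.985719) = 1.915147
x_3 = g(1.915147) = 1.941295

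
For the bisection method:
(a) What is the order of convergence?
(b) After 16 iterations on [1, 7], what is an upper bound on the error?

(a) Bisection has linear (order 1) convergence; the error is halved each step.

(b) Error bound = (b-a)/2^n = (7 - 1)/2^{16}
    = 6/2^{16}

(a) 1 (linear); (b) error ≤ 9.16e-05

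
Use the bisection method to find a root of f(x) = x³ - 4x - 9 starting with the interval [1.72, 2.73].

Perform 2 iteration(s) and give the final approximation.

f(x) = x³ - 4x - 9
Initial interval: [1.72, 2.73]

Iteration 1:
  c_1 = (1.720000 + 2.730000)/2 = 2.225000
  f(c_1) = f(2.225000) = -6.884859
  f(a) × f(c) ≥ 0, new interval: [2.225000, 2.730000]
Iteration 2:
  c_2 = (2.225000 + 2.730000)/2 = 2.477500
  f(c_2) = f(2.477500) = -3.703090
  f(a) × f(c) ≥ 0, new interval: [2.477500, 2.730000]

After 2 iteration(s), the approximation is c_2 = 2.477500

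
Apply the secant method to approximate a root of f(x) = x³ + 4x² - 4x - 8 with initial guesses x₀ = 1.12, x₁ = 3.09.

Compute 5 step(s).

f(x) = x³ + 4x² - 4x - 8
x₀ = 1.12, x₁ = 3.09

Secant formula: x_{n+1} = x_n - f(x_n)(x_n - x_{n-1})/(f(x_n) - f(x_{n-1}))

Iteration 1:
  f(1.120000) = -6.057472
  f(3.090000) = 47.336029
  x_2 = 3.090000 - 47.336029×(3.090000 - 1.120000)/(47.336029 - (-6.057472))
       = 1.343496
Iteration 2:
  f(3.090000) = 47.336029
  f(1.343496) = -3.729076
  x_3 = 1.343496 - (-3.729076)×(1.343496 - 3.090000)/(-3.729076 - 47.336029)
       = 1.471036
Iteration 3:
  f(1.343496) = -3.729076
  f(1.471036) = -2.045115
  x_4 = 1.471036 - (-2.045115)×(1.471036 - 1.343496)/(-2.045115 - (-3.729076))
       = 1.625929
Iteration 4:
  f(1.471036) = -2.045115
  f(1.625929) = 0.369245
  x_5 = 1.625929 - 0.369245×(1.625929 - 1.471036)/(0.369245 - (-2.045115))
       = 1.602240
Iteration 5:
  f(1.625929) = 0.369245
  f(1.602240) = -0.027038
  x_6 = 1.602240 - (-0.027038)×(1.602240 - 1.625929)/(-0.027038 - 0.369245)
       = 1.603856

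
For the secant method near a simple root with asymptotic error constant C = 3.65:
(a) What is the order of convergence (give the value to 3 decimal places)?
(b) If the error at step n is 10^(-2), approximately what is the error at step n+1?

(a) Secant method has superlinear convergence with order φ = (1+√5)/2 ≈ 1.618.
    This means |e_{n+1}| ≈ C|e_n|^1.618.

(b) With |e_n| = 10^(-2) and C = 3.65:
    |e_{n+1}| ≈ 3.65 × (10^(-2))^1.618 = 3.65 × 10^(-3.24)

(a) ≈ 1.618 (golden ratio); (b) |e_{n+1}| ≈ 2.119e-03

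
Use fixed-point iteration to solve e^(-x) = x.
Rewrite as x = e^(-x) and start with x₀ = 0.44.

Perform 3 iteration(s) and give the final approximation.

Equation: e^(-x) = x
Fixed-point form: x = e^(-x)
x₀ = 0.44

x_1 = g(0.440000) = 0.644036
x_2 = g(0.644036) = 0.525168
x_3 = g(0.525168) = 0.591456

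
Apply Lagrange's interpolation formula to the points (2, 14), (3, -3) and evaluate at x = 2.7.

Lagrange interpolation formula:
P(x) = Σ yᵢ × Lᵢ(x)
where Lᵢ(x) = Π_{j≠i} (x - xⱼ)/(xᵢ - xⱼ)

L_0(2.7) = (2.7 - 3)/(2 - 3) = 0.300000
L_1(2.7) = (2.7 - 2)/(3 - 2) = 0.700000

P(2.7) = 14×L_0(2.7) + (-3)×L_1(2.7)
P(2.7) = 2.100000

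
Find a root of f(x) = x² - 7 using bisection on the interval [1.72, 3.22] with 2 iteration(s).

f(x) = x² - 7
Initial interval: [1.72, 3.22]

Iteration 1:
  c_1 = (1.720000 + 3.220000)/2 = 2.470000
  f(c_1) = f(2.470000) = -0.899100
  f(a) × f(c) ≥ 0, new interval: [2.470000, 3.220000]
Iteration 2:
  c_2 = (2.470000 + 3.220000)/2 = 2.845000
  f(c_2) = f(2.845000) = 1.094025
  f(a) × f(c) < 0, new interval: [2.470000, 2.845000]

After 2 iteration(s), the approximation is c_2 = 2.845000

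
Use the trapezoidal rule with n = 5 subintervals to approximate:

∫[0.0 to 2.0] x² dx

f(x) = x²
a = 0.0, b = 2.0, n = 5
h = (b - a)/n = 0.400000

Trapezoidal rule: (h/2)[f(x₀) + 2f(x₁) + 2f(x₂) + ... + f(xₙ)]

x_0 = 0.0000, f(x_0) = 0.000000, coefficient = 1
x_1 = 0.4000, f(x_1) = 0.160000, coefficient = 2
x_2 = 0.8000, f(x_2) = 0.640000, coefficient = 2
x_3 = 1.2000, f(x_3) = 1.440000, coefficient = 2
x_4 = 1.6000, f(x_4) = 2.560000, coefficient = 2
x_5 = 2.0000, f(x_5) = 4.000000, coefficient = 1

I ≈ (0.400000/2) × 13.600000 = 2.720000
Exact value: 2.666667
Error: 0.053333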